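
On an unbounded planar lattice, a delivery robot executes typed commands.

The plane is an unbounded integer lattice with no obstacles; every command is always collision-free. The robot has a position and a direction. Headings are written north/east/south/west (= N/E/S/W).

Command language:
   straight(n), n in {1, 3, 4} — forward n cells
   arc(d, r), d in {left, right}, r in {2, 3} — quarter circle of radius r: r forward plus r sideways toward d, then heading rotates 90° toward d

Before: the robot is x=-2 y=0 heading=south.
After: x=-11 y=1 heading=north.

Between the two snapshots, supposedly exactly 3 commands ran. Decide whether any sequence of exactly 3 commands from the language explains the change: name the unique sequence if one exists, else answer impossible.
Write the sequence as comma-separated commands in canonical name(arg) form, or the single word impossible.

key: position moved to (-11,1) AND the heading swung to N — translation plus rotation needed
start: x=-2 y=0 heading=south
[1] after arc(right, 2): x=-4 y=-2 heading=west
[2] after straight(4): x=-8 y=-2 heading=west
[3] after arc(right, 3): x=-11 y=1 heading=north
no other 3-command option fits: unique.

arc(right, 2), straight(4), arc(right, 3)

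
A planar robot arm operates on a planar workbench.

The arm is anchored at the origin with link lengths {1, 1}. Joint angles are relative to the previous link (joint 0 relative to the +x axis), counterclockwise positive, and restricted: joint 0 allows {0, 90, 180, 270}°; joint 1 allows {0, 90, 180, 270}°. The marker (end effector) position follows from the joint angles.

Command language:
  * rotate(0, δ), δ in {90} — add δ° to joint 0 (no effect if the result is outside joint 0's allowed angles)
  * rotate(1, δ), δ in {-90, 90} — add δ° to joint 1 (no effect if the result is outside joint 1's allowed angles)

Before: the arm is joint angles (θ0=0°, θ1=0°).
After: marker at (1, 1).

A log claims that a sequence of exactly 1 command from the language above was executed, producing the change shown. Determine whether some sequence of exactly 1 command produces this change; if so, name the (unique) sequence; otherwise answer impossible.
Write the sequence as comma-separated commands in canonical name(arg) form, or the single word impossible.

t0: joint angles (θ0=0°, θ1=0°)
1. rotate(1, 90) → joint angles (θ0=0°, θ1=90°)
no rival 1-sequence matches.

rotate(1, 90)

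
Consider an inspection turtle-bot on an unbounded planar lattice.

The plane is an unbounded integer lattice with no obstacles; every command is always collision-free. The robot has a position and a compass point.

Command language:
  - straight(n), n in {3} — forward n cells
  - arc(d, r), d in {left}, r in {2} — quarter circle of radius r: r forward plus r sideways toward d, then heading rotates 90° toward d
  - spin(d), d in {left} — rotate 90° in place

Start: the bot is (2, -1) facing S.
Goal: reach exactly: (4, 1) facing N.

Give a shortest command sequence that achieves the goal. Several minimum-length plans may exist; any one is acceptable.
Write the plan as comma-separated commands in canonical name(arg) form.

initial: (2, -1) facing S
step 1 (spin(left)): (2, -1) facing E
step 2 (arc(left, 2)): (4, 1) facing N
no 1-step plan works, so 2 is optimal.

spin(left), arc(left, 2)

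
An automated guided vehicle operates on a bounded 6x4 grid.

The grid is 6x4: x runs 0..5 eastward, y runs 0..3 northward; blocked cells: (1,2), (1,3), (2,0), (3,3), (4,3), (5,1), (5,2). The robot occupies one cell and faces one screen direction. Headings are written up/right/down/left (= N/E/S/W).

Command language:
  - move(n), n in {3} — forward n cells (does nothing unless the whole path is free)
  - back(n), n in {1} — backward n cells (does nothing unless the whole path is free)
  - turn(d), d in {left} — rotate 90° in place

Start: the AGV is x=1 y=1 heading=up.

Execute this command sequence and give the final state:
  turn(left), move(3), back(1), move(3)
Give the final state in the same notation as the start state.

start: x=1 y=1 heading=up
t=1 turn(left) ⇒ x=1 y=1 heading=left
t=2 move(3) ⇒ x=1 y=1 heading=left
t=3 back(1) ⇒ x=2 y=1 heading=left
t=4 move(3) ⇒ x=2 y=1 heading=left

x=2 y=1 heading=left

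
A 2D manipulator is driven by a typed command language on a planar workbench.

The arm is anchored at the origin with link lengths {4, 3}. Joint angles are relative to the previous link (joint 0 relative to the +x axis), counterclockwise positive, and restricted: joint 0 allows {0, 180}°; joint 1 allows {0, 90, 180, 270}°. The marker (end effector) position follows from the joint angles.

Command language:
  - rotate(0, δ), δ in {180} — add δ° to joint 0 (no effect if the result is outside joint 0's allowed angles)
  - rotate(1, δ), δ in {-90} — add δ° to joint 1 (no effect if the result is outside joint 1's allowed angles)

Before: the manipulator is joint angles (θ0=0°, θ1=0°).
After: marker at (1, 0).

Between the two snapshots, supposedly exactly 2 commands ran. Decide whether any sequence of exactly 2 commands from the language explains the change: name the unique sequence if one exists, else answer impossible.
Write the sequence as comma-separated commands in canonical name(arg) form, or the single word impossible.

begin: joint angles (θ0=0°, θ1=0°)
1. rotate(1, -90) → joint angles (θ0=0°, θ1=270°)
2. rotate(1, -90) → joint angles (θ0=0°, θ1=180°)
no rival 2-sequence matches.

rotate(1, -90), rotate(1, -90)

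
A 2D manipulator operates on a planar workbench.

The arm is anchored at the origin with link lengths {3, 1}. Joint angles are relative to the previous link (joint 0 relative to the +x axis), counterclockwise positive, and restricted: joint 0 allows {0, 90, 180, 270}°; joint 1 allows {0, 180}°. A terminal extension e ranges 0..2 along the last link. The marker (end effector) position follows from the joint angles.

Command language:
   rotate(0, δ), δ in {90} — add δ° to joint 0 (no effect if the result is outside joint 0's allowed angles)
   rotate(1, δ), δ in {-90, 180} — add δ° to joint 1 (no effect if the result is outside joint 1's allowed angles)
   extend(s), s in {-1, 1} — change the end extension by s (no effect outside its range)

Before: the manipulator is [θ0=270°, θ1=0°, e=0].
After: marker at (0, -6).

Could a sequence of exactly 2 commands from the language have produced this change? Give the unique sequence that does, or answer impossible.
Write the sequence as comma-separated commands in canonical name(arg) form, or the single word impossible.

begin: [θ0=270°, θ1=0°, e=0]
t=1 extend(1) ⇒ [θ0=270°, θ1=0°, e=1]
t=2 extend(1) ⇒ [θ0=270°, θ1=0°, e=2]
uniquely the one of 25 2-step routes that fits.

extend(1), extend(1)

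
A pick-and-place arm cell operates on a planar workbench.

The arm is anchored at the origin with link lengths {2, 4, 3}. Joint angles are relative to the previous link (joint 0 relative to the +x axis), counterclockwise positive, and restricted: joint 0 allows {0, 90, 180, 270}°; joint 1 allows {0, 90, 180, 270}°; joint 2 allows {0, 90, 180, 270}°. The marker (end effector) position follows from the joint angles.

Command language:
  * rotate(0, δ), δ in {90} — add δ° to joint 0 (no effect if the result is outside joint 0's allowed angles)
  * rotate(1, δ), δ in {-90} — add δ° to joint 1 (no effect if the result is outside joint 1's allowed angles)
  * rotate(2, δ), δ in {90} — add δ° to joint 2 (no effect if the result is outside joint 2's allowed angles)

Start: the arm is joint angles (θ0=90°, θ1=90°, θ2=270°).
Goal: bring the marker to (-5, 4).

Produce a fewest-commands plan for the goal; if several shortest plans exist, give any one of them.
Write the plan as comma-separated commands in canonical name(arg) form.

from: joint angles (θ0=90°, θ1=90°, θ2=270°)
[1] after rotate(0, 90): joint angles (θ0=180°, θ1=90°, θ2=270°)
[2] after rotate(1, -90): joint angles (θ0=180°, θ1=0°, θ2=270°)
[3] after rotate(1, -90): joint angles (θ0=180°, θ1=270°, θ2=270°)
[4] after rotate(2, 90): joint angles (θ0=180°, θ1=270°, θ2=0°)
[5] after rotate(2, 90): joint angles (θ0=180°, θ1=270°, θ2=90°)
shorter routes all fall short; 5 is best.

rotate(0, 90), rotate(1, -90), rotate(1, -90), rotate(2, 90), rotate(2, 90)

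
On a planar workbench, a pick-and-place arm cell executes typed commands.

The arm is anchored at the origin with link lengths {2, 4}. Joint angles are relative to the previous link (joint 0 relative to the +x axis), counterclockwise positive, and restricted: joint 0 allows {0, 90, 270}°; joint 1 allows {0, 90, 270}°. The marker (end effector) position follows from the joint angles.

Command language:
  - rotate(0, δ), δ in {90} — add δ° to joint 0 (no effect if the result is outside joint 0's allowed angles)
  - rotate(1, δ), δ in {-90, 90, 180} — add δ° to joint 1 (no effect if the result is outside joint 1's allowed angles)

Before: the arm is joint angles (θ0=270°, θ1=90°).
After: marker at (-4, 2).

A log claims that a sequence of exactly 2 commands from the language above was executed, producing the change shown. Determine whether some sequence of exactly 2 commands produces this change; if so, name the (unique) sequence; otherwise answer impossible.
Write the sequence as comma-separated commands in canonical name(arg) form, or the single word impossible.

rotate(0, 90), rotate(0, 90)

begin: joint angles (θ0=270°, θ1=90°)
t=1 rotate(0, 90) ⇒ joint angles (θ0=0°, θ1=90°)
t=2 rotate(0, 90) ⇒ joint angles (θ0=90°, θ1=90°)
no rival 2-sequence matches.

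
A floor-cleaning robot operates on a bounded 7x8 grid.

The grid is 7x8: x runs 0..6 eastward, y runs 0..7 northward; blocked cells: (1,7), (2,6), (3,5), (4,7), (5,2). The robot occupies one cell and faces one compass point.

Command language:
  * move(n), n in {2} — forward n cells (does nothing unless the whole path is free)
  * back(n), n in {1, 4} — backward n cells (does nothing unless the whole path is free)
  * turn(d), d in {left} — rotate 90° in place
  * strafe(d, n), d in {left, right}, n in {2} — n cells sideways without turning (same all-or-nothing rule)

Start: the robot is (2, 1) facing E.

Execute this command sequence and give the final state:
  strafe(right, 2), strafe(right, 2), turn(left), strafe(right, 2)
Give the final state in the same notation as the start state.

(4, 1) facing N

start: (2, 1) facing E
[1] after strafe(right, 2): (2, 1) facing E
[2] after strafe(right, 2): (2, 1) facing E
[3] after turn(left): (2, 1) facing N
[4] after strafe(right, 2): (4, 1) facing N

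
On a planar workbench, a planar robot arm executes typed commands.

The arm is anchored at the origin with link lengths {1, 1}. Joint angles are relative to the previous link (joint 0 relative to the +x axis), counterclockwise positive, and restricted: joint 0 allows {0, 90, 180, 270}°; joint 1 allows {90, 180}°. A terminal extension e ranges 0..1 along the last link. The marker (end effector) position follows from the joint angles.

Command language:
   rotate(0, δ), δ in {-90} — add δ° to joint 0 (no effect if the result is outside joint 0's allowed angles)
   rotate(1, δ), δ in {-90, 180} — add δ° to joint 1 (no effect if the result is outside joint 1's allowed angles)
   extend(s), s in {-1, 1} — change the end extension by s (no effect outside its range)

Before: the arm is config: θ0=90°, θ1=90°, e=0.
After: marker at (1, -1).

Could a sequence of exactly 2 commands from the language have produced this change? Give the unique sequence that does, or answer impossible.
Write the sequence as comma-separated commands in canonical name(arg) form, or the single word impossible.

rotate(0, -90), rotate(0, -90)

begin: config: θ0=90°, θ1=90°, e=0
[1] after rotate(0, -90): config: θ0=0°, θ1=90°, e=0
[2] after rotate(0, -90): config: θ0=270°, θ1=90°, e=0
no rival 2-sequence matches.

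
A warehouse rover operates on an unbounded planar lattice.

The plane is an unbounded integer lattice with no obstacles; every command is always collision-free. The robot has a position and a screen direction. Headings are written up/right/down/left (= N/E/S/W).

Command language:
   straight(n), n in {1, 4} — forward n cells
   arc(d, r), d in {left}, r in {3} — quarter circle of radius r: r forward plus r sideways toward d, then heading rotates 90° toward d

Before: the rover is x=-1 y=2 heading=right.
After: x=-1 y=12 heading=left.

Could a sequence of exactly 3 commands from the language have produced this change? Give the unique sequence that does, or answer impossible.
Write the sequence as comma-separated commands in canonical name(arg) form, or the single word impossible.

key: position moved to (-1,12) AND the heading swung to W — translation plus rotation needed
begin: x=-1 y=2 heading=right
1. arc(left, 3) → x=2 y=5 heading=up
2. straight(4) → x=2 y=9 heading=up
3. arc(left, 3) → x=-1 y=12 heading=left
all 27 alternatives checked — unique.

arc(left, 3), straight(4), arc(left, 3)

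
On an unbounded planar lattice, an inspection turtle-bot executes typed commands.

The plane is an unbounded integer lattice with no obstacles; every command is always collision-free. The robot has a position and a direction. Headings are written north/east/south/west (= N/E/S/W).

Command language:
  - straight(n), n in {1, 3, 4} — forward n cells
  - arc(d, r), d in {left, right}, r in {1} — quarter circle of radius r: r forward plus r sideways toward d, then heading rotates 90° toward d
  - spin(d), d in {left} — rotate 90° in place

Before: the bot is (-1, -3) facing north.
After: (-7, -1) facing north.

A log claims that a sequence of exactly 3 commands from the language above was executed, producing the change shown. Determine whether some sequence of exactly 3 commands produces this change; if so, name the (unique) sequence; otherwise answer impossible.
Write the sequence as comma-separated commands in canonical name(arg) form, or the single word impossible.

arc(left, 1), straight(4), arc(right, 1)

key: heading stays N — rotations cancel among the 3 commands
initial: (-1, -3) facing north
t=1 arc(left, 1) ⇒ (-2, -2) facing west
t=2 straight(4) ⇒ (-6, -2) facing west
t=3 arc(right, 1) ⇒ (-7, -1) facing north
no other 3-command option fits: unique.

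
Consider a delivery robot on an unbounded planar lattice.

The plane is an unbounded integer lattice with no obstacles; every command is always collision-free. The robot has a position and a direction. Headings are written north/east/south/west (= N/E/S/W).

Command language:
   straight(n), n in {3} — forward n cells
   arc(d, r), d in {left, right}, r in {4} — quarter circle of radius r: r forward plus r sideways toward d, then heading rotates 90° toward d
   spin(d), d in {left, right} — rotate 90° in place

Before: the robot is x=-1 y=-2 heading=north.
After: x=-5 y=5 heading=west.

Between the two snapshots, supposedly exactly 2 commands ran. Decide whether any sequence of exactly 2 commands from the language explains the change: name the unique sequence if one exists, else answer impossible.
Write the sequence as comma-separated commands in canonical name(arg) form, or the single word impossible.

key: cell and facing (now W) both changed — the 2 commands mix motion and turning
begin: x=-1 y=-2 heading=north
t=1 straight(3) ⇒ x=-1 y=1 heading=north
t=2 arc(left, 4) ⇒ x=-5 y=5 heading=west
no other 2-command option fits: unique.

straight(3), arc(left, 4)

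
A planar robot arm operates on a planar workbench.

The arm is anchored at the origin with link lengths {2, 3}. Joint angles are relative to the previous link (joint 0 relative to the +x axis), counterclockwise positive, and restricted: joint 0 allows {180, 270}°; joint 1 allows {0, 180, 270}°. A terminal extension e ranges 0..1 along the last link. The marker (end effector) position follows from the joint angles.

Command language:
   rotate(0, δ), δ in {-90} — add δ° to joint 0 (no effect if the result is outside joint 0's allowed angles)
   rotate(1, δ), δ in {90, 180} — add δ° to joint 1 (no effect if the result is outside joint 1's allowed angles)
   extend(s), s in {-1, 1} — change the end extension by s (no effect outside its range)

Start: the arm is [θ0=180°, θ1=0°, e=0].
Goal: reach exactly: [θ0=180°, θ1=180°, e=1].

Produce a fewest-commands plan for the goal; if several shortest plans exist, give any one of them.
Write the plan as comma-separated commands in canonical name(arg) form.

rotate(1, 180), extend(1)

start: [θ0=180°, θ1=0°, e=0]
1. rotate(1, 180) → [θ0=180°, θ1=180°, e=0]
2. extend(1) → [θ0=180°, θ1=180°, e=1]
minimal: 2 command(s), checked below 2.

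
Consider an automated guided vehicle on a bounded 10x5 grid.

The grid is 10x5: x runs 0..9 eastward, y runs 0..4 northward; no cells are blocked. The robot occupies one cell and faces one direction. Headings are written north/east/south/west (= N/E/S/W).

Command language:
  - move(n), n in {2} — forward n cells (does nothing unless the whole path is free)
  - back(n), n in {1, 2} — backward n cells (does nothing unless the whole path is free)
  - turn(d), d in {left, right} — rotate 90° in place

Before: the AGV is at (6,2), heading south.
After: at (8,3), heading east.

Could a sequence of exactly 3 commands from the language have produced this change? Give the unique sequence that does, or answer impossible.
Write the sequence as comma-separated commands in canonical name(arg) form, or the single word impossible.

back(1), turn(left), move(2)

key: cell and facing (now E) both changed — the 3 commands mix motion and turning
begin: at (6,2), heading south
t=1 back(1) ⇒ at (6,3), heading south
t=2 turn(left) ⇒ at (6,3), heading east
t=3 move(2) ⇒ at (8,3), heading east
all 125 alternatives checked — unique.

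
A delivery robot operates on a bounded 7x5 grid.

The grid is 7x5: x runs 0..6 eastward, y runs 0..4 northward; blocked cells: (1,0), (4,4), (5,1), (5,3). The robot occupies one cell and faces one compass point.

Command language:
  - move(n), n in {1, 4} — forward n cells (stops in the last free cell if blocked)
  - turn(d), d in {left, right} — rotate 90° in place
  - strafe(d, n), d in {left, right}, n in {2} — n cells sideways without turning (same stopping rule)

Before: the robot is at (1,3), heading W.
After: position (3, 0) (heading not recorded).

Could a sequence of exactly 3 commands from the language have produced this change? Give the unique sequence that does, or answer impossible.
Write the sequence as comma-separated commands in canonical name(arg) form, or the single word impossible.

key: order matters: swapping turn(left) and move(4) lands elsewhere
from: at (1,3), heading W
step 1 (turn(left)): at (1,3), heading S
step 2 (strafe(left, 2)): at (3,3), heading S
step 3 (move(4)): at (3,0), heading S
no other 3-command option fits: unique.

turn(left), strafe(left, 2), move(4)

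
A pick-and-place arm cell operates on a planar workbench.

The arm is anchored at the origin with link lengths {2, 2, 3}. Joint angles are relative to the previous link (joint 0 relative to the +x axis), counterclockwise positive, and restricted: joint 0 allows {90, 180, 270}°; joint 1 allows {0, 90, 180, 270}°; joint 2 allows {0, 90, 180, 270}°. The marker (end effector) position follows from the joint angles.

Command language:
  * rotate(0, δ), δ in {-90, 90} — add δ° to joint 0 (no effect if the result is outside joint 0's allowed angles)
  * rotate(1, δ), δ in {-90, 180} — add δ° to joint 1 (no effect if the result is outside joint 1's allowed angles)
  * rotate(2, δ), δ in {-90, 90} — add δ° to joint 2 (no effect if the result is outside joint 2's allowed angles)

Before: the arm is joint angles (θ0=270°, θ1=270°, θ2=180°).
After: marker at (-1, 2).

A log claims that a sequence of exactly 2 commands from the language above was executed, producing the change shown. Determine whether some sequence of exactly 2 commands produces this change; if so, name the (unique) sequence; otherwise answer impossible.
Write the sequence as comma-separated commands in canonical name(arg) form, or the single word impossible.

begin: joint angles (θ0=270°, θ1=270°, θ2=180°)
t=1 rotate(0, -90) ⇒ joint angles (θ0=180°, θ1=270°, θ2=180°)
t=2 rotate(0, -90) ⇒ joint angles (θ0=90°, θ1=270°, θ2=180°)
no other 2-command option fits: unique.

rotate(0, -90), rotate(0, -90)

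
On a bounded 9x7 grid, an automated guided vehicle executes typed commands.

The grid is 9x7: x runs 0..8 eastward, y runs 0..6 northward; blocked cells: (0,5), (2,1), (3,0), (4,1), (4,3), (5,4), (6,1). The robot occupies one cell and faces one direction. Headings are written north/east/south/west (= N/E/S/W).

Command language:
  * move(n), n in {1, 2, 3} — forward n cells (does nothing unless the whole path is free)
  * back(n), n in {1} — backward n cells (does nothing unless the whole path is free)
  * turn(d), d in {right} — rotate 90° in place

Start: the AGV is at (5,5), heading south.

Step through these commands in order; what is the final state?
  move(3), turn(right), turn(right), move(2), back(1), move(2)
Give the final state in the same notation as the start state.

at (5,5), heading north

t0: at (5,5), heading south
1. move(3) → at (5,5), heading south
2. turn(right) → at (5,5), heading west
3. turn(right) → at (5,5), heading north
4. move(2) → at (5,5), heading north
5. back(1) → at (5,5), heading north
6. move(2) → at (5,5), heading north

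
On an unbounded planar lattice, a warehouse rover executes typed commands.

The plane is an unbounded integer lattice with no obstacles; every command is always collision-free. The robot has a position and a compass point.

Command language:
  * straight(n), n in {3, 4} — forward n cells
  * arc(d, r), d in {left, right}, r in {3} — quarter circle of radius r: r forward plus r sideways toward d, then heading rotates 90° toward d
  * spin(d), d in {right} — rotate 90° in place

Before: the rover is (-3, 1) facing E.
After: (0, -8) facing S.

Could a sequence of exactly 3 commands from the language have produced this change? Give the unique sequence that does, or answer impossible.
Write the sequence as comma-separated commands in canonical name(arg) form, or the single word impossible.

key: position moved to (0,-8) AND the heading swung to S — translation plus rotation needed
t0: (-3, 1) facing E
[1] after arc(right, 3): (0, -2) facing S
[2] after straight(3): (0, -5) facing S
[3] after straight(3): (0, -8) facing S
all 125 alternatives checked — unique.

arc(right, 3), straight(3), straight(3)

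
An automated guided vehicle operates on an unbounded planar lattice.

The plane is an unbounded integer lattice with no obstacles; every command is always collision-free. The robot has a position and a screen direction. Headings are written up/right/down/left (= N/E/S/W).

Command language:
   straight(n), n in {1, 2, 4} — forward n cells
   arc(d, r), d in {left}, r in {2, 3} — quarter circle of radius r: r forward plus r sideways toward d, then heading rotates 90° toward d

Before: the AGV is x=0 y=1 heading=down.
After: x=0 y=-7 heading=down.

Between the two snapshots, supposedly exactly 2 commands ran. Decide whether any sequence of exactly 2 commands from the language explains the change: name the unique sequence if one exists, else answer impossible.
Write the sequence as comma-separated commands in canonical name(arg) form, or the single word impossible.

straight(4), straight(4)

key: heading stays S — no command in the sequence turns
start: x=0 y=1 heading=down
t=1 straight(4) ⇒ x=0 y=-3 heading=down
t=2 straight(4) ⇒ x=0 y=-7 heading=down
uniquely the one of 25 2-step routes that fits.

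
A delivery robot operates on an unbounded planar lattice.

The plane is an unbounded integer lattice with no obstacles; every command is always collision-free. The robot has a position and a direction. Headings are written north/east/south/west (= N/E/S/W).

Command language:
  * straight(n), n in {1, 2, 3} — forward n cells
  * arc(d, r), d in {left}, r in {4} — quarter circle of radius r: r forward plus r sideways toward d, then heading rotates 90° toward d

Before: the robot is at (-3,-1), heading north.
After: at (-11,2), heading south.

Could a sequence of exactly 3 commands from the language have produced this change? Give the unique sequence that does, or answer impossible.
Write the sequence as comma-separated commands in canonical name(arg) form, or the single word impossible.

straight(3), arc(left, 4), arc(left, 4)

key: running arc(left, 4) before straight(3) would end elsewhere — order is forced
from: at (-3,-1), heading north
step 1 (straight(3)): at (-3,2), heading north
step 2 (arc(left, 4)): at (-7,6), heading west
step 3 (arc(left, 4)): at (-11,2), heading south
no rival 3-sequence matches.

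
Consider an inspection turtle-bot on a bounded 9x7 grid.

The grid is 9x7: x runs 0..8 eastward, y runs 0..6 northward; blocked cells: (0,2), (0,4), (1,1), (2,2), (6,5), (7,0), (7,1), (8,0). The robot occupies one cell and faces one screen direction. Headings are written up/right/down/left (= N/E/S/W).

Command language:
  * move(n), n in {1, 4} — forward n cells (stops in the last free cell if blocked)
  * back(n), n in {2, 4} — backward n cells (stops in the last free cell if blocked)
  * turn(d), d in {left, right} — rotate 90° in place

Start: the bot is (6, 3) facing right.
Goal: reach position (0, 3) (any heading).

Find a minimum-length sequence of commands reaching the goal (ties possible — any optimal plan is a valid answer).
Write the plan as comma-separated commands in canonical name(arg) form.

back(2), back(4)

initial: (6, 3) facing right
step 1 (back(2)): (4, 3) facing right
step 2 (back(4)): (0, 3) facing right
nothing shorter than 2 reaches the goal.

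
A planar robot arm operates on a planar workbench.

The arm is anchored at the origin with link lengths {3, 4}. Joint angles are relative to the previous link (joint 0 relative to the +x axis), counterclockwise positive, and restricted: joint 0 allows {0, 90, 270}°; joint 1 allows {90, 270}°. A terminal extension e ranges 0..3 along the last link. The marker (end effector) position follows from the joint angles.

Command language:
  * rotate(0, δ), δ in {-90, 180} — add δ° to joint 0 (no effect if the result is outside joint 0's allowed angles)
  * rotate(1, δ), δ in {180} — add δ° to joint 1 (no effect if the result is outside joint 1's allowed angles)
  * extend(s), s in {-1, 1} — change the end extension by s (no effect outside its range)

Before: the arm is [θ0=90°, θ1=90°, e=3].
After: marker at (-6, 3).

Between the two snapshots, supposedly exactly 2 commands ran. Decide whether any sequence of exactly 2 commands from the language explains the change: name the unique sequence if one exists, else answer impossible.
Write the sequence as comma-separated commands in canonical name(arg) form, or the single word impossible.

extend(1), extend(-1)

key: order matters: swapping extend(1) and extend(-1) lands elsewhere
from: [θ0=90°, θ1=90°, e=3]
t=1 extend(1) ⇒ [θ0=90°, θ1=90°, e=3]
t=2 extend(-1) ⇒ [θ0=90°, θ1=90°, e=2]
no rival 2-sequence matches.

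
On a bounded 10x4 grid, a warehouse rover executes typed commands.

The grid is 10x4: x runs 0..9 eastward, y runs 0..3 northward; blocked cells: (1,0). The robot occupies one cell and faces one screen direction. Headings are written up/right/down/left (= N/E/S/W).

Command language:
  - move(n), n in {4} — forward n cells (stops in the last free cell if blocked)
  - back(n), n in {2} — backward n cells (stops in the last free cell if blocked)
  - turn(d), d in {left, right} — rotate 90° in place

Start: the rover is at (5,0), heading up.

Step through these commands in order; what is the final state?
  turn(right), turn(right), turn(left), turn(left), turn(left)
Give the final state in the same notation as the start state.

initial: at (5,0), heading up
t=1 turn(right) ⇒ at (5,0), heading right
t=2 turn(right) ⇒ at (5,0), heading down
t=3 turn(left) ⇒ at (5,0), heading right
t=4 turn(left) ⇒ at (5,0), heading up
t=5 turn(left) ⇒ at (5,0), heading left

at (5,0), heading left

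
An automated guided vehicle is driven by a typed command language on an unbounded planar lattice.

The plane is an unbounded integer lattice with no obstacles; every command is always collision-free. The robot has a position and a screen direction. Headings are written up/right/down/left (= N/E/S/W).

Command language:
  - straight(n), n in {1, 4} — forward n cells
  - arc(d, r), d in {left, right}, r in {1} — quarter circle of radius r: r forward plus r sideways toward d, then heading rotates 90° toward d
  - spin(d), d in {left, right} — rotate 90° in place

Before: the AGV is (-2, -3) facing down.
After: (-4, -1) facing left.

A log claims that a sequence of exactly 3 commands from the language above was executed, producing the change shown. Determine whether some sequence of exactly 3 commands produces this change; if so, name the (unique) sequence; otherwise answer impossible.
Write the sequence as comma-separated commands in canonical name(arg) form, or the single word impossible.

key: order matters: swapping spin(right) and arc(left, 1) lands elsewhere
t0: (-2, -3) facing down
t=1 spin(right) ⇒ (-2, -3) facing left
t=2 arc(right, 1) ⇒ (-3, -2) facing up
t=3 arc(left, 1) ⇒ (-4, -1) facing left
uniquely the one of 216 3-step routes that fits.

spin(right), arc(right, 1), arc(left, 1)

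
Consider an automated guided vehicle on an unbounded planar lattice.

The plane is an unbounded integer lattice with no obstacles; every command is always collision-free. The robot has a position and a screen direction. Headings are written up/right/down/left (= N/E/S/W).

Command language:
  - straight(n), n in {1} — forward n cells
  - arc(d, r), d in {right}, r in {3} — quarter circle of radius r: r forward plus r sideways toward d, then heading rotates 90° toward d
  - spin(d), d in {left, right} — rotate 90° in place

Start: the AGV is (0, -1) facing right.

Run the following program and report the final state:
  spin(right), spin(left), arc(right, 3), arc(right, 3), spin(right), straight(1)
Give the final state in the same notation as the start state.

(0, -6) facing up

start: (0, -1) facing right
[1] after spin(right): (0, -1) facing down
[2] after spin(left): (0, -1) facing right
[3] after arc(right, 3): (3, -4) facing down
[4] after arc(right, 3): (0, -7) facing left
[5] after spin(right): (0, -7) facing up
[6] after straight(1): (0, -6) facing up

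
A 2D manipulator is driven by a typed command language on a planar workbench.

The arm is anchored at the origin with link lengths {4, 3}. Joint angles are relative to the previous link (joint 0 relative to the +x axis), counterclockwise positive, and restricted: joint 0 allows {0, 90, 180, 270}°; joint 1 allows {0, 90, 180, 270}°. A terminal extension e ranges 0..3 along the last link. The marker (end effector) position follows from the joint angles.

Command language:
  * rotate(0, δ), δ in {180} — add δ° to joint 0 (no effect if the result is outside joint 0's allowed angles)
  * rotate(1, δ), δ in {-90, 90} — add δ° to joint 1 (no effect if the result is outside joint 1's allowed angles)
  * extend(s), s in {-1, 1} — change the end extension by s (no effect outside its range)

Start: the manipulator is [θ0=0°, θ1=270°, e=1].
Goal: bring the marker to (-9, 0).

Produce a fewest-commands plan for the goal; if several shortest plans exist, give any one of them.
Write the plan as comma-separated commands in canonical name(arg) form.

begin: [θ0=0°, θ1=270°, e=1]
[1] after rotate(0, 180): [θ0=180°, θ1=270°, e=1]
[2] after extend(1): [θ0=180°, θ1=270°, e=2]
[3] after rotate(1, 90): [θ0=180°, θ1=0°, e=2]
no 2-step plan works, so 3 is optimal.

rotate(0, 180), extend(1), rotate(1, 90)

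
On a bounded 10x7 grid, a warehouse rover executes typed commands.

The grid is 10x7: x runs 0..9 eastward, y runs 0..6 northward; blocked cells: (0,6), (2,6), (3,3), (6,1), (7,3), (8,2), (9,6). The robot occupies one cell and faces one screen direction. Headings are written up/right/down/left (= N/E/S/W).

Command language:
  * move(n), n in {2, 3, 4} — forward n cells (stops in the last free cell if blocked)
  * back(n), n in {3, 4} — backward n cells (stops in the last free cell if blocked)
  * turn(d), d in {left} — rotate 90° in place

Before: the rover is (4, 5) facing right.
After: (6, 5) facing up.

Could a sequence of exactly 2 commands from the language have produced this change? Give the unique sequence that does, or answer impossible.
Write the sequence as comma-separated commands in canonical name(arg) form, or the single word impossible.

key: order matters: swapping move(2) and turn(left) lands elsewhere
initial: (4, 5) facing right
1. move(2) → (6, 5) facing right
2. turn(left) → (6, 5) facing up
uniquely the one of 36 2-step routes that fits.

move(2), turn(left)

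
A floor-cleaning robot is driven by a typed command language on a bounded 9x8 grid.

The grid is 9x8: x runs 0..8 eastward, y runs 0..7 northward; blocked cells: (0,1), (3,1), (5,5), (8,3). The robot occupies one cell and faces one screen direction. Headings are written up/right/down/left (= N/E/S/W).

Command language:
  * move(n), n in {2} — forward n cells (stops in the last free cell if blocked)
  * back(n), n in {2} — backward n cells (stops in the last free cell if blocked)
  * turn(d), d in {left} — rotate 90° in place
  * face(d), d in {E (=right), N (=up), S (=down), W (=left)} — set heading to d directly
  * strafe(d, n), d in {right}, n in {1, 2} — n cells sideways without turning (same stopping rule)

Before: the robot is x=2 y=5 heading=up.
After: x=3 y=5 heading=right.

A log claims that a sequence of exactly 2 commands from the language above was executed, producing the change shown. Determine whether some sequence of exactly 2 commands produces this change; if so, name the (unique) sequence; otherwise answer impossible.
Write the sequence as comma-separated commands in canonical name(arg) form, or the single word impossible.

key: order matters: swapping strafe(right, 1) and face(E) lands elsewhere
initial: x=2 y=5 heading=up
t=1 strafe(right, 1) ⇒ x=3 y=5 heading=up
t=2 face(E) ⇒ x=3 y=5 heading=right
all 81 alternatives checked — unique.

strafe(right, 1), face(E)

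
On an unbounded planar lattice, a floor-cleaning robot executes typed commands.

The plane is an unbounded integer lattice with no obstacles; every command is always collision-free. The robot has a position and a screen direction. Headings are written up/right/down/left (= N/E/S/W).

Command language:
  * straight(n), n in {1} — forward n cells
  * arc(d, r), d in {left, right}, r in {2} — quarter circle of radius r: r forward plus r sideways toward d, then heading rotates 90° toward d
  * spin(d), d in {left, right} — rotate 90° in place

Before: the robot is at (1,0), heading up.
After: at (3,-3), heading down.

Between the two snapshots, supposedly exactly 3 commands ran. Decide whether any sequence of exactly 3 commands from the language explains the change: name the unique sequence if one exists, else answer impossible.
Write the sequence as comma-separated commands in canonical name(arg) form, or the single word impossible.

key: running straight(1) before spin(right) would end elsewhere — order is forced
begin: at (1,0), heading up
1. spin(right) → at (1,0), heading right
2. arc(right, 2) → at (3,-2), heading down
3. straight(1) → at (3,-3), heading down
no other 3-command option fits: unique.

spin(right), arc(right, 2), straight(1)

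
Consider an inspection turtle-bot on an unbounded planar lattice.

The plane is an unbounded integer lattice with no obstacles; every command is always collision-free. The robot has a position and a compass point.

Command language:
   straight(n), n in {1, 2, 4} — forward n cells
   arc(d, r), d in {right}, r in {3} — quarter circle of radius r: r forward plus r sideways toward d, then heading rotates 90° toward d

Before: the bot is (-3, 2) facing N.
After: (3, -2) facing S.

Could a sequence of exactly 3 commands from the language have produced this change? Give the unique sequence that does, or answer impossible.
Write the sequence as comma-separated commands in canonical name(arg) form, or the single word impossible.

arc(right, 3), arc(right, 3), straight(4)

key: cell and facing (now S) both changed — the 3 commands mix motion and turning
initial: (-3, 2) facing N
t=1 arc(right, 3) ⇒ (0, 5) facing E
t=2 arc(right, 3) ⇒ (3, 2) facing S
t=3 straight(4) ⇒ (3, -2) facing S
uniquely the one of 64 3-step routes that fits.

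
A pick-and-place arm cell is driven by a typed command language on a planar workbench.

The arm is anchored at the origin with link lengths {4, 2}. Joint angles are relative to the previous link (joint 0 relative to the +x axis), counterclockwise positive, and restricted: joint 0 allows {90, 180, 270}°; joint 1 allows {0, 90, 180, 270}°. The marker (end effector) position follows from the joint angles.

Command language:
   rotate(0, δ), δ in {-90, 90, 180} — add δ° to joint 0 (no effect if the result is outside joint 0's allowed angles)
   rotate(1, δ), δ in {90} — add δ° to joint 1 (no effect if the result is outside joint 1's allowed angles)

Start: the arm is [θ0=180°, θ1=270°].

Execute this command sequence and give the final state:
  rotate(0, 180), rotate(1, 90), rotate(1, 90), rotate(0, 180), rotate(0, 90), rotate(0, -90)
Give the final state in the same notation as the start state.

[θ0=180°, θ1=90°]

begin: [θ0=180°, θ1=270°]
[1] after rotate(0, 180): [θ0=180°, θ1=270°]
[2] after rotate(1, 90): [θ0=180°, θ1=0°]
[3] after rotate(1, 90): [θ0=180°, θ1=90°]
[4] after rotate(0, 180): [θ0=180°, θ1=90°]
[5] after rotate(0, 90): [θ0=270°, θ1=90°]
[6] after rotate(0, -90): [θ0=180°, θ1=90°]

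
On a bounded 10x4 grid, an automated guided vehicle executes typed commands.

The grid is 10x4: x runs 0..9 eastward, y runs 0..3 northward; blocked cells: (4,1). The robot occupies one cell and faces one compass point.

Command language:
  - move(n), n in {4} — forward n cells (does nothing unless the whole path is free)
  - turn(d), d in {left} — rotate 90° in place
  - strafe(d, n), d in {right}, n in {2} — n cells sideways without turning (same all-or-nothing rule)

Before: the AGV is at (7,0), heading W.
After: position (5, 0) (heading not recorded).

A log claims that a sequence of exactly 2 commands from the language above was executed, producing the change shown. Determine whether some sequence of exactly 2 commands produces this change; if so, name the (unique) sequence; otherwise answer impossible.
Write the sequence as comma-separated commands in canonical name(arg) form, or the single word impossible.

key: order matters: swapping turn(left) and strafe(right, 2) lands elsewhere
initial: at (7,0), heading W
step 1 (turn(left)): at (7,0), heading S
step 2 (strafe(right, 2)): at (5,0), heading S
uniquely the one of 9 2-step routes that fits.

turn(left), strafe(right, 2)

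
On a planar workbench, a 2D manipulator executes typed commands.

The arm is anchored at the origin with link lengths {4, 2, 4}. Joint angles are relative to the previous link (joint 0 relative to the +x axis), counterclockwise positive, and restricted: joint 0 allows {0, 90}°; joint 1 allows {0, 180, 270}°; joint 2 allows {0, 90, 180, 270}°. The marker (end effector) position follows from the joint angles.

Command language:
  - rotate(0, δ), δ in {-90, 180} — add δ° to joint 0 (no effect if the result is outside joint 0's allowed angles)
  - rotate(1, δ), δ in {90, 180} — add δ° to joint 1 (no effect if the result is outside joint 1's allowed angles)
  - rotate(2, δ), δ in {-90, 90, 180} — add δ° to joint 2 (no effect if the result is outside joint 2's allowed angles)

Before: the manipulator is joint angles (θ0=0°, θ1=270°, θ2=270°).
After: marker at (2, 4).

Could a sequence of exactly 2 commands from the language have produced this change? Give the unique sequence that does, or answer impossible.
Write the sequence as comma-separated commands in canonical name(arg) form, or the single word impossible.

rotate(1, 90), rotate(1, 180)

key: running rotate(1, 180) before rotate(1, 90) would end elsewhere — order is forced
start: joint angles (θ0=0°, θ1=270°, θ2=270°)
step 1 (rotate(1, 90)): joint angles (θ0=0°, θ1=0°, θ2=270°)
step 2 (rotate(1, 180)): joint angles (θ0=0°, θ1=180°, θ2=270°)
no rival 2-sequence matches.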